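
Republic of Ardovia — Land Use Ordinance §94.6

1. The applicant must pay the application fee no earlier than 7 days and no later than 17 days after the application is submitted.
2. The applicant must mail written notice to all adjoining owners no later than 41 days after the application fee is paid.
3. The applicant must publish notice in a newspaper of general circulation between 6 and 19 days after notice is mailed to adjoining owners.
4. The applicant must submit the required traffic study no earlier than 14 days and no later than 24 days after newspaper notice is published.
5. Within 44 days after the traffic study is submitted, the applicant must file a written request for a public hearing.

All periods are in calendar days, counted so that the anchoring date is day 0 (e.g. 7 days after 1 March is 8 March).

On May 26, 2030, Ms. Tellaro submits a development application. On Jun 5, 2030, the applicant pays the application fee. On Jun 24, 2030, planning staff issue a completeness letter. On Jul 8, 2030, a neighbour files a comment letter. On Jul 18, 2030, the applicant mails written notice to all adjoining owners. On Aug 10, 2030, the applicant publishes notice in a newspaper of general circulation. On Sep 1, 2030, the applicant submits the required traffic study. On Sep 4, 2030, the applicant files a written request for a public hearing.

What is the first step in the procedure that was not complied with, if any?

Step 2

Step 1 — 7 and 17 days from May 26, 2030 (when the application is submitted) are Jun 2, 2030 and Jun 12, 2030 respectively; Jun 5, 2030 falls inside that range.
Step 2 — counting 41 days from Jun 5, 2030 (when the application fee is paid) gives a deadline of Jul 16, 2030; Jul 18, 2030 misses that deadline by 2 days.
The procedure was therefore not followed at step 2.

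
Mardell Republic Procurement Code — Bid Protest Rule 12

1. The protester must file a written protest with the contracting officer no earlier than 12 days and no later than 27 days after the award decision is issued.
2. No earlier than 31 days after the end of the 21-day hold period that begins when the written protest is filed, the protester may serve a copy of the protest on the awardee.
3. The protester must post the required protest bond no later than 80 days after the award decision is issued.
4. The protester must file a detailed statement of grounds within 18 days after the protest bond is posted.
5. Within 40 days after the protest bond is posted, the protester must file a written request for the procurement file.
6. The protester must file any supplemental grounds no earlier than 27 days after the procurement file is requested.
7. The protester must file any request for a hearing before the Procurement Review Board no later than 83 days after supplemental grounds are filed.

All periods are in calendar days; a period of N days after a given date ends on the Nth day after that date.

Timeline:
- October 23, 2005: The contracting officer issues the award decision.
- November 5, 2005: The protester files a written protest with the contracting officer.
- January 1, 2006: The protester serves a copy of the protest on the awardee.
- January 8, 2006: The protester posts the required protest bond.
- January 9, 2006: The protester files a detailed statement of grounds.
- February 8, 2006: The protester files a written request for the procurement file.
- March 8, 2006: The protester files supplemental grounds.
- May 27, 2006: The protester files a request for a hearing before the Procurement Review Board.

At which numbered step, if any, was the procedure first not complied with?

Step 1: the window is 12–27 days after October 23, 2005 (when the award decision is issued), so November 4, 2005 through November 19, 2005; done November 5, 2005, which is between those dates.
Step 2: the earliest permitted date is 31 days after November 26, 2005 (end of the 21-day hold period, which began when the written protest is filed on November 5, 2005), i.e. December 27, 2005; done January 1, 2006, after the minimum wait.
Step 3: 80 days after October 23, 2005 (when the award decision is issued) is January 11, 2006; completed January 8, 2006, before the deadline.
Step 4: 18 days after January 8, 2006 (when the protest bond is posted) is January 26, 2006; January 9, 2006 is within that limit.
Step 5: 40 days after January 8, 2006 (when the protest bond is posted) is February 17, 2006; done February 8, 2006 — timely.
Step 6: the earliest permitted date is 27 days after February 8, 2006 (when the procurement file is requested), i.e. March 7, 2006; done March 8, 2006, after the minimum wait.
Step 7: 83 days after March 8, 2006 (when supplemental grounds are filed) is May 30, 2006; completed May 27, 2006, before the deadline.

None — every step was satisfied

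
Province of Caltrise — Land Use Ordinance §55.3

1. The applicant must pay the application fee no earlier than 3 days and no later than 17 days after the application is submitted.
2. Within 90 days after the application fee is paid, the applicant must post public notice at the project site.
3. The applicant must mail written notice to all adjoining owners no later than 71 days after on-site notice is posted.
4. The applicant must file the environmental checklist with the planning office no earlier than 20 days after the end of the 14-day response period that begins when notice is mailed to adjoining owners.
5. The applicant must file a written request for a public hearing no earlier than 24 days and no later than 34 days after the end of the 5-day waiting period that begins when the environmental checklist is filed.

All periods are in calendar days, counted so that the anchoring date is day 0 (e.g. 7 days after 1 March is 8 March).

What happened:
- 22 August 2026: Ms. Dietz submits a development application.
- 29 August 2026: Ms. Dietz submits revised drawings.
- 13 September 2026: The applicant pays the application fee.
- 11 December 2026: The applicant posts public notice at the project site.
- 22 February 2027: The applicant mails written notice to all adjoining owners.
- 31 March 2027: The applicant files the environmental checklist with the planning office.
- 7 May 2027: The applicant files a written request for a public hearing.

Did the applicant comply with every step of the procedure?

No

(1) the permitted window runs from 22 August 2026 + 3 = 25 August 2026 to 22 August 2026 + 17 = 8 September 2026; done 13 September 2026 — 5 days after the window closed.
No need to go further; step 1 was not satisfied.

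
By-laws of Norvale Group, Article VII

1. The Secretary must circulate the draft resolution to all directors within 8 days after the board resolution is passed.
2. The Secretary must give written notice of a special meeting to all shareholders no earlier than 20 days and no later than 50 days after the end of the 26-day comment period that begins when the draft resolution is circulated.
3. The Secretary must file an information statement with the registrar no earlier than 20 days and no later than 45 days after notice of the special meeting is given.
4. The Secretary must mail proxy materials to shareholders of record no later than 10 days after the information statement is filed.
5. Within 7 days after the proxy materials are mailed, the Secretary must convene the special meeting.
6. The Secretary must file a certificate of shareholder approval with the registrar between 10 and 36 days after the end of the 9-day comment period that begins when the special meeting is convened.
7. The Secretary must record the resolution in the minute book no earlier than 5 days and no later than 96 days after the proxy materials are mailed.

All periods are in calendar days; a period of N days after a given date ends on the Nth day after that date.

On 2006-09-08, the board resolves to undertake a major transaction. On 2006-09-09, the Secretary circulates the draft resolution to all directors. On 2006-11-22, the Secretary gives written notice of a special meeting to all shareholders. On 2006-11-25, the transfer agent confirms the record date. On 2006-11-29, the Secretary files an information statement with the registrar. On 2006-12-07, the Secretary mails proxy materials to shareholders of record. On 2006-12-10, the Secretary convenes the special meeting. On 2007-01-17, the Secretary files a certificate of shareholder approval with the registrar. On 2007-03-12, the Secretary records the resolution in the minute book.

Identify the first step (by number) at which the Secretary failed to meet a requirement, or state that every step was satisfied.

Step 3

(1) due by 2006-09-08 + 8 days = 2006-09-16; completed 2006-09-09, before the deadline.
(2) the permitted window runs from 2006-10-05 + 20 = 2006-10-25 to 2006-10-05 + 50 = 2006-11-24; done 2006-11-22 — within the window.
(3) the permitted window runs from 2006-11-22 + 20 = 2006-12-12 to 2006-11-22 + 45 = 2007-01-06; done 2006-11-29 — 13 days before the window opened.
Later steps need not be reached.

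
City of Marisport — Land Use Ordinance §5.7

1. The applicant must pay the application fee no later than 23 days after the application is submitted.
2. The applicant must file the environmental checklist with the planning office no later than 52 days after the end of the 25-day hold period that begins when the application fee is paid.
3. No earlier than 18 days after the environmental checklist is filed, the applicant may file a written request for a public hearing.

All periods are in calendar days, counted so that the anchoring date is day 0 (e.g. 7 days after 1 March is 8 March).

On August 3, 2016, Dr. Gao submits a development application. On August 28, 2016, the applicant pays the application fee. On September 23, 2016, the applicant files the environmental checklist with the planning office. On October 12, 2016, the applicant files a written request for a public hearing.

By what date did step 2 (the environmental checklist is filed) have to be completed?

November 13, 2016

The application fee is paid on August 28, 2016; the 25-day hold period therefore ends September 22, 2016, and step 2 runs from that date. 52 days after September 22, 2016 is November 13, 2016.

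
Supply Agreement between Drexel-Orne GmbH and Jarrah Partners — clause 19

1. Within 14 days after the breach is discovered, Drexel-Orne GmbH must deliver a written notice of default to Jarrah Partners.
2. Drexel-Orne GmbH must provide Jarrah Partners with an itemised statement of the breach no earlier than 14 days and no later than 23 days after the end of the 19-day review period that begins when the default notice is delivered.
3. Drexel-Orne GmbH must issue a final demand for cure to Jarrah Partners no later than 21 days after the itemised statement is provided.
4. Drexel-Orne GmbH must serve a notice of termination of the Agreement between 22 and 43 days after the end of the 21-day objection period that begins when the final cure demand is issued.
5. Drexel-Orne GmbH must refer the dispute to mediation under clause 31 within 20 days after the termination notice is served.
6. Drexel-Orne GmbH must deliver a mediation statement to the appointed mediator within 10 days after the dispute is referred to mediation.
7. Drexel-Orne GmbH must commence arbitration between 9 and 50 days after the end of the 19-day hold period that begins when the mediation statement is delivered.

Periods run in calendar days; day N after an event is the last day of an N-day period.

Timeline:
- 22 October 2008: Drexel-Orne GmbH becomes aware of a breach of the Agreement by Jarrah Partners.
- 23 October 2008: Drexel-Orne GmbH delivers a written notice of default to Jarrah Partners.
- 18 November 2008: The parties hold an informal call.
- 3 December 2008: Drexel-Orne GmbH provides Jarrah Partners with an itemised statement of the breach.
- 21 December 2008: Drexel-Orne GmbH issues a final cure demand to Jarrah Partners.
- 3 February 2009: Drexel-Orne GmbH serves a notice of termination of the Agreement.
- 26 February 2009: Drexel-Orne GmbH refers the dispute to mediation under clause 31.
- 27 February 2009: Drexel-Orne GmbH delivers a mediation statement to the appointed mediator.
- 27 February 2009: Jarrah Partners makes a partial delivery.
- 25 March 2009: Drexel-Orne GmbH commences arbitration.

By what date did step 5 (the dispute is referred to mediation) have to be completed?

23 February 2009

Step 5 runs from 3 February 2009, when the termination notice is served. 20 days after 3 February 2009 is 23 February 2009.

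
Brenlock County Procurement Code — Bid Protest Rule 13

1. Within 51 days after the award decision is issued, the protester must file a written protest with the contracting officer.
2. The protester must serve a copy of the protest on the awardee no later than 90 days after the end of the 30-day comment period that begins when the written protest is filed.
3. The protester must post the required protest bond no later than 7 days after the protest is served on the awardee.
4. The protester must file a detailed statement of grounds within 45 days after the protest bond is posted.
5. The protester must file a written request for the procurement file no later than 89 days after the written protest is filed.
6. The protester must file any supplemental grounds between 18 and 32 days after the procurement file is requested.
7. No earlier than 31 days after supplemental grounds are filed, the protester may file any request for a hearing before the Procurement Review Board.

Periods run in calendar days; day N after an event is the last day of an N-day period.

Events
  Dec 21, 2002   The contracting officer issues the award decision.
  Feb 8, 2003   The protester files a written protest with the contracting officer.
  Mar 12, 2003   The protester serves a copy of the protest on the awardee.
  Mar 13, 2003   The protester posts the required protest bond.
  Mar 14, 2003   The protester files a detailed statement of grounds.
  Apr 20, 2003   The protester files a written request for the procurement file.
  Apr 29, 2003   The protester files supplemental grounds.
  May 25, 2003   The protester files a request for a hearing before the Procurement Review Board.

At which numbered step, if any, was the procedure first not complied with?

Step 1 — counting 51 days from Dec 21, 2002 (when the award decision is issued) gives a deadline of Feb 10, 2003; completed Feb 8, 2003, before the deadline.
Step 2 — counting 90 days from Mar 10, 2003 (end of the 30-day comment period, which began when the written protest is filed on Feb 8, 2003) gives a deadline of Jun 8, 2003; done Mar 12, 2003 — timely.
Step 3 — counting 7 days from Mar 12, 2003 (when the protest is served on the awardee) gives a deadline of Mar 19, 2003; Mar 13, 2003 is within that limit.
Step 4 — counting 45 days from Mar 13, 2003 (when the protest bond is posted) gives a deadline of Apr 27, 2003; Mar 14, 2003 is within that limit.
Step 5 — counting 89 days from Feb 8, 2003 (when the written protest is filed) gives a deadline of May 8, 2003; completed Apr 20, 2003, before the deadline.
Step 6 — 18 and 32 days from Apr 20, 2003 (when the procurement file is requested) are May 8, 2003 and May 22, 2003 respectively; Apr 29, 2003 is 9 days too early.
That is the first point of non-compliance.

Step 6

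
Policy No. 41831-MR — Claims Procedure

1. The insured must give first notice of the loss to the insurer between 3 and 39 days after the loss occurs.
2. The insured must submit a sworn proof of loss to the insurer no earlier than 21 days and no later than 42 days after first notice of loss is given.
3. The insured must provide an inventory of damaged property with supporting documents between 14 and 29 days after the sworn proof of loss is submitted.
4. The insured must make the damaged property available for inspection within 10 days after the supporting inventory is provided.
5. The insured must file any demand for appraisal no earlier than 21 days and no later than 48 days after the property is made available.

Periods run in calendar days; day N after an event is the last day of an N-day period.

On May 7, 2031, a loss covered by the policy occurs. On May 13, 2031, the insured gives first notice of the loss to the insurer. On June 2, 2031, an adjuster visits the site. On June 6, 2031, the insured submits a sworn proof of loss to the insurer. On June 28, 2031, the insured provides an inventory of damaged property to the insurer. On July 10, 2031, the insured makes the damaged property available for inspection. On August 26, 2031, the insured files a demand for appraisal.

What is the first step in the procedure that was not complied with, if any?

Step 4

Step 1 — 3 and 39 days from May 7, 2031 (when the loss occurs) are May 10, 2031 and June 15, 2031 respectively; done May 13, 2031, which is between those dates.
Step 2 — 21 and 42 days from May 13, 2031 (when first notice of loss is given) are June 3, 2031 and June 24, 2031 respectively; done June 6, 2031 — within the window.
Step 3 — 14 and 29 days from June 6, 2031 (when the sworn proof of loss is submitted) are June 20, 2031 and July 5, 2031 respectively; done June 28, 2031, which is between those dates.
Step 4 — counting 10 days from June 28, 2031 (when the supporting inventory is provided) gives a deadline of July 8, 2031; not done until July 10, 2031, 2 days after the deadline.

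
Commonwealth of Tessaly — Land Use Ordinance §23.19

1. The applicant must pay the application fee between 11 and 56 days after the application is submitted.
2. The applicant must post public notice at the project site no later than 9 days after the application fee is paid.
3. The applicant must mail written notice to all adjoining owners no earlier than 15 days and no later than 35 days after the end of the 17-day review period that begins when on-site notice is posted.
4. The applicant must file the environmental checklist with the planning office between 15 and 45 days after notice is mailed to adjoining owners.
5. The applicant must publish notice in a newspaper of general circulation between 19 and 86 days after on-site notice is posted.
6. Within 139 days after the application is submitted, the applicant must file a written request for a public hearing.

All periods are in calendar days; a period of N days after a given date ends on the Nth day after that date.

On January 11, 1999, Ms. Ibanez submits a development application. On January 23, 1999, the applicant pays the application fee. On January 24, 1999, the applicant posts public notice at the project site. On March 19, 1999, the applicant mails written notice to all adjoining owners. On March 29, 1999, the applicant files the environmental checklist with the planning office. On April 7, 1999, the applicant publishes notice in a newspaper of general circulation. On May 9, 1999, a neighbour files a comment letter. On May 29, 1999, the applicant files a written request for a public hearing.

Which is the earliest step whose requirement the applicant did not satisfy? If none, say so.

Step 3

Step 1 — 11 and 56 days from January 11, 1999 (when the application is submitted) are January 22, 1999 and March 8, 1999 respectively; done January 23, 1999 — within the window.
Step 2 — counting 9 days from January 23, 1999 (when the application fee is paid) gives a deadline of February 1, 1999; January 24, 1999 is within that limit.
Step 3 — 15 and 35 days from February 10, 1999 (end of the 17-day review period, which began when on-site notice is posted on January 24, 1999) are February 25, 1999 and March 17, 1999 respectively; done March 19, 1999 — 2 days after the window closed.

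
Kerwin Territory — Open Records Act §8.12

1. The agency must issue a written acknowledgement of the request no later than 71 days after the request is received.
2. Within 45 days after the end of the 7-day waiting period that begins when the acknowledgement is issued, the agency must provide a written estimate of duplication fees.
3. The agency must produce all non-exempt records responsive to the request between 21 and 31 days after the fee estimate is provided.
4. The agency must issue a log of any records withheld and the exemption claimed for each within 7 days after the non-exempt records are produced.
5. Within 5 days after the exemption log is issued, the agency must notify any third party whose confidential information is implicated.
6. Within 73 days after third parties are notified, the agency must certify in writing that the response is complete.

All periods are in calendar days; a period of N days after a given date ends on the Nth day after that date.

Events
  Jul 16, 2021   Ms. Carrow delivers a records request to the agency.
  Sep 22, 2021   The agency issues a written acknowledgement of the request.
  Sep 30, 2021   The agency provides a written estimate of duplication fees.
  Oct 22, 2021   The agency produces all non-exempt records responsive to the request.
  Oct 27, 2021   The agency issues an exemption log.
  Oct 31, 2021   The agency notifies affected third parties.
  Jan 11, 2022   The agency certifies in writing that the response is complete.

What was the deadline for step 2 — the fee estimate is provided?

Nov 13, 2021

The acknowledgement is issued on Sep 22, 2021; the 7-day waiting period therefore ends Sep 29, 2021, and step 2 runs from that date. 45 days after Sep 29, 2021 is Nov 13, 2021.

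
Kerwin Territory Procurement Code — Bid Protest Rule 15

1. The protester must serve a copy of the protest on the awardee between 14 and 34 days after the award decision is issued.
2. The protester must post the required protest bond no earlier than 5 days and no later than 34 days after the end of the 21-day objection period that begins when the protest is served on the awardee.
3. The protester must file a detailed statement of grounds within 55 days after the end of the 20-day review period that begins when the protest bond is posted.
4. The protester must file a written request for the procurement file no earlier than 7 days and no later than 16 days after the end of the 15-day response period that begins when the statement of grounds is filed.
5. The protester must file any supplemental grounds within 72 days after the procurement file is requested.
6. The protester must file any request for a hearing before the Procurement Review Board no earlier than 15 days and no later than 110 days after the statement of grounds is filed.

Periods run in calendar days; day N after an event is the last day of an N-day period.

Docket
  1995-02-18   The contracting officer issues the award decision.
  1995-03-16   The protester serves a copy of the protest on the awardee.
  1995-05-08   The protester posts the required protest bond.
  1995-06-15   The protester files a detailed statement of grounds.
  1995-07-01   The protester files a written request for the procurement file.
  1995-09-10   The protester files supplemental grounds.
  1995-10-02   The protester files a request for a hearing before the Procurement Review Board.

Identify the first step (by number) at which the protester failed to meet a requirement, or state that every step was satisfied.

Step 4

Step 1 — 14 and 34 days from 1995-02-18 (when the award decision is issued) are 1995-03-04 and 1995-03-24 respectively; done 1995-03-16, which is between those dates.
Step 2 — 5 and 34 days from 1995-04-06 (end of the 21-day objection period, which began when the protest is served on the awardee on 1995-03-16) are 1995-04-11 and 1995-05-10 respectively; 1995-05-08 falls inside that range.
Step 3 — counting 55 days from 1995-05-28 (end of the 20-day review period, which began when the protest bond is posted on 1995-05-08) gives a deadline of 1995-07-22; done 1995-06-15 — timely.
Step 4 — 7 and 16 days from 1995-06-30 (end of the 15-day response period, which began when the statement of grounds is filed on 1995-06-15) are 1995-07-07 and 1995-07-16 respectively; 1995-07-01 is 6 days too early.
No need to go further; step 4 was not satisfied.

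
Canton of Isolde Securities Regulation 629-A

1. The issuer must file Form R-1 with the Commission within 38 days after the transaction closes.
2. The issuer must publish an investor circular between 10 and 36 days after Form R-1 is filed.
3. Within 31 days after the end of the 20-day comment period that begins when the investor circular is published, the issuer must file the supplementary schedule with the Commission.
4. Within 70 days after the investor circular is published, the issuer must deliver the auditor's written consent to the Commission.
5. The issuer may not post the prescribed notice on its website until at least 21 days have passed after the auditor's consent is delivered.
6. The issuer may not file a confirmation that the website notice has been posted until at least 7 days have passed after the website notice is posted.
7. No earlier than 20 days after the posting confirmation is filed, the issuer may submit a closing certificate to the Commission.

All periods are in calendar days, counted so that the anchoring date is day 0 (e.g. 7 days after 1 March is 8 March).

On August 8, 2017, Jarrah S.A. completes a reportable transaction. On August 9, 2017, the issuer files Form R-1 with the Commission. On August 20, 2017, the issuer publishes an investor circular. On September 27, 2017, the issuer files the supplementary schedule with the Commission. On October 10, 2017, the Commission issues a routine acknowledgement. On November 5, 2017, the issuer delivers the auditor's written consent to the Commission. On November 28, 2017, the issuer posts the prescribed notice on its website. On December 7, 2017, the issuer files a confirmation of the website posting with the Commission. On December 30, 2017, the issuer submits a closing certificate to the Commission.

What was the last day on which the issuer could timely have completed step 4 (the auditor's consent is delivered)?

Step 4 runs from August 20, 2017, when the investor circular is published. 70 days after August 20, 2017 is October 29, 2017.

October 29, 2017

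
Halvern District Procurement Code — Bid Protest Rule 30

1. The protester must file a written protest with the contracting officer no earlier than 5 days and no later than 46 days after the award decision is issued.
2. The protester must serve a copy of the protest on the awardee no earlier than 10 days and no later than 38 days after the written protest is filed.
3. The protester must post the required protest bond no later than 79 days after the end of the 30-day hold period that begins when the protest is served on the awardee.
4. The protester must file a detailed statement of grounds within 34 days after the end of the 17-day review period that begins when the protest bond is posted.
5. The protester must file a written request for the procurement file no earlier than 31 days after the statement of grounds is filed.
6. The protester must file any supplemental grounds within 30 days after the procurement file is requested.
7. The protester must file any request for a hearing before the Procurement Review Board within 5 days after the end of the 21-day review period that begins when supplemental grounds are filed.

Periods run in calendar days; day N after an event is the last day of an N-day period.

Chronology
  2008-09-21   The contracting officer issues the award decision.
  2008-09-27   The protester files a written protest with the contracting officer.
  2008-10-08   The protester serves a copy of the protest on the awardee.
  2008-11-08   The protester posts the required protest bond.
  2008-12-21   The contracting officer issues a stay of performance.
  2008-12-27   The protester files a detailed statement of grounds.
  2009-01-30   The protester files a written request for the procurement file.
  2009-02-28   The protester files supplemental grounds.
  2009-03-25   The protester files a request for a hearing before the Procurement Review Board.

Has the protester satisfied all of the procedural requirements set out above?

Yes

(1) the permitted window runs from 2008-09-21 + 5 = 2008-09-26 to 2008-09-21 + 46 = 2008-11-06; 2008-09-27 falls inside that range.
(2) the permitted window runs from 2008-09-27 + 10 = 2008-10-07 to 2008-09-27 + 38 = 2008-11-04; done 2008-10-08, which is between those dates.
(3) due by 2008-11-07 + 79 days = 2009-01-25; 2008-11-08 is within that limit.
(4) due by 2008-11-25 + 34 days = 2008-12-29; 2008-12-27 is within that limit.
(5) permitted from 2008-12-27 + 31 days = 2009-01-27 onward; 2009-01-30 is on or after that date.
(6) due by 2009-01-30 + 30 days = 2009-03-01; done 2009-02-28 — timely.
(7) due by 2009-03-21 + 5 days = 2009-03-26; done 2009-03-25 — timely.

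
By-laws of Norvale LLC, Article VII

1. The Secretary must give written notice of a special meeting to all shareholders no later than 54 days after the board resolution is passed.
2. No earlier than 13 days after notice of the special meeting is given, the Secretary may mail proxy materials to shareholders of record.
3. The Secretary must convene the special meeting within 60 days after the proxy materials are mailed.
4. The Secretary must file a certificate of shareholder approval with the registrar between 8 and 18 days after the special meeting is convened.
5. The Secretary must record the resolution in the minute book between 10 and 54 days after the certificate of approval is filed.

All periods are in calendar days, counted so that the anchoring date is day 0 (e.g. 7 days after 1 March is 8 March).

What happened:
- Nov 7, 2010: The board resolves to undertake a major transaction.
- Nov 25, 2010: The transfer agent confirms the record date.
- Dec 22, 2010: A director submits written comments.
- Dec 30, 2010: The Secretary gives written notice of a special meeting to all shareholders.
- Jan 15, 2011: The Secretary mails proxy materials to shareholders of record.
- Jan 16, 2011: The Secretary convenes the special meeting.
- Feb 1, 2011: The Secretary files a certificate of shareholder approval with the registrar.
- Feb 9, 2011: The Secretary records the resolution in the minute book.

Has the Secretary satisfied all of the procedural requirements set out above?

No

(1) due by Nov 7, 2010 + 54 days = Dec 31, 2010; Dec 30, 2010 is within that limit.
(2) permitted from Dec 30, 2010 + 13 days = Jan 12, 2011 onward; Jan 15, 2011 is on or after that date.
(3) due by Jan 15, 2011 + 60 days = Mar 16, 2011; completed Jan 16, 2011, before the deadline.
(4) the permitted window runs from Jan 16, 2011 + 8 = Jan 24, 2011 to Jan 16, 2011 + 18 = Feb 3, 2011; done Feb 1, 2011, which is between those dates.
(5) the permitted window runs from Feb 1, 2011 + 10 = Feb 11, 2011 to Feb 1, 2011 + 54 = Mar 27, 2011; done Feb 9, 2011 — 2 days before the window opened.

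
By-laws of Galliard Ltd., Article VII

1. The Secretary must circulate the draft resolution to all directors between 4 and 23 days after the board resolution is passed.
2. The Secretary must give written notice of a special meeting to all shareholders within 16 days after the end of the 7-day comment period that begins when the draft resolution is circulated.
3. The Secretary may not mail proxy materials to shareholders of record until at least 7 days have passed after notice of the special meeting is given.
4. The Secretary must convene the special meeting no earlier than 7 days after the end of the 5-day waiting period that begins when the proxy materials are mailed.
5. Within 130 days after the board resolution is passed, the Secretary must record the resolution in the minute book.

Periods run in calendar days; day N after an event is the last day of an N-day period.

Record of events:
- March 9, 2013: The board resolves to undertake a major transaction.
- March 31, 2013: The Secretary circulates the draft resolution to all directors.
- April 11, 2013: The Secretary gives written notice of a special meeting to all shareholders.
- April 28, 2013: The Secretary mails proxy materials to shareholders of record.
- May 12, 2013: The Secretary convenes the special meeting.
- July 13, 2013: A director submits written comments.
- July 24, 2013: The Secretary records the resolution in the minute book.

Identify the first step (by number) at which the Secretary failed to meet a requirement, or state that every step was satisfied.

Step 5

Step 1 — 4 and 23 days from March 9, 2013 (when the board resolution is passed) are March 13, 2013 and April 1, 2013 respectively; March 31, 2013 falls inside that range.
Step 2 — counting 16 days from April 7, 2013 (end of the 7-day comment period, which began when the draft resolution is circulated on March 31, 2013) gives a deadline of April 23, 2013; done April 11, 2013 — timely.
Step 3 — must wait 7 days from April 11, 2013 (when notice of the special meeting is given), so not before April 18, 2013; done April 28, 2013 — permitted.
Step 4 — must wait 7 days from May 3, 2013 (end of the 5-day waiting period, which began when the proxy materials are mailed on April 28, 2013), so not before May 10, 2013; May 12, 2013 is on or after that date.
Step 5 — counting 130 days from March 9, 2013 (when the board resolution is passed) gives a deadline of July 17, 2013; not done until July 24, 2013, 7 days after the deadline.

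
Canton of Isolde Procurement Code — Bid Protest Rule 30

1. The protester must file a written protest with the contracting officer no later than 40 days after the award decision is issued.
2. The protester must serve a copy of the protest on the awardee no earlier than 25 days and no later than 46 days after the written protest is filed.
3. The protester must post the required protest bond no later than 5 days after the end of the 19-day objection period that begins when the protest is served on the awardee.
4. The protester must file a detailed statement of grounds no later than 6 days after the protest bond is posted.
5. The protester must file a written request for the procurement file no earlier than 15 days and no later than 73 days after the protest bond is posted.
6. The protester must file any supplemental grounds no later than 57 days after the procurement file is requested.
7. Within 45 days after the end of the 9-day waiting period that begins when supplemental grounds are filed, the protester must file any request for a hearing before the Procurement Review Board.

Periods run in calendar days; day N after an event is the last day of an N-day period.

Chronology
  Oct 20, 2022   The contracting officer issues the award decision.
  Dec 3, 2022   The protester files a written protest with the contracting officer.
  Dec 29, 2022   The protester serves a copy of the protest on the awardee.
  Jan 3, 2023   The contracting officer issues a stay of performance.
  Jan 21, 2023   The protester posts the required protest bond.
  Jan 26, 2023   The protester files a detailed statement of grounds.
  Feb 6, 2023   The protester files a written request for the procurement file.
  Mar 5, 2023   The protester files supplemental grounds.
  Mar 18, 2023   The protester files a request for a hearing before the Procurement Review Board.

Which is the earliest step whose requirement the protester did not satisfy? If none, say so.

Step 1

(1) due by Oct 20, 2022 + 40 days = Nov 29, 2022; not done until Dec 3, 2022, 4 days after the deadline.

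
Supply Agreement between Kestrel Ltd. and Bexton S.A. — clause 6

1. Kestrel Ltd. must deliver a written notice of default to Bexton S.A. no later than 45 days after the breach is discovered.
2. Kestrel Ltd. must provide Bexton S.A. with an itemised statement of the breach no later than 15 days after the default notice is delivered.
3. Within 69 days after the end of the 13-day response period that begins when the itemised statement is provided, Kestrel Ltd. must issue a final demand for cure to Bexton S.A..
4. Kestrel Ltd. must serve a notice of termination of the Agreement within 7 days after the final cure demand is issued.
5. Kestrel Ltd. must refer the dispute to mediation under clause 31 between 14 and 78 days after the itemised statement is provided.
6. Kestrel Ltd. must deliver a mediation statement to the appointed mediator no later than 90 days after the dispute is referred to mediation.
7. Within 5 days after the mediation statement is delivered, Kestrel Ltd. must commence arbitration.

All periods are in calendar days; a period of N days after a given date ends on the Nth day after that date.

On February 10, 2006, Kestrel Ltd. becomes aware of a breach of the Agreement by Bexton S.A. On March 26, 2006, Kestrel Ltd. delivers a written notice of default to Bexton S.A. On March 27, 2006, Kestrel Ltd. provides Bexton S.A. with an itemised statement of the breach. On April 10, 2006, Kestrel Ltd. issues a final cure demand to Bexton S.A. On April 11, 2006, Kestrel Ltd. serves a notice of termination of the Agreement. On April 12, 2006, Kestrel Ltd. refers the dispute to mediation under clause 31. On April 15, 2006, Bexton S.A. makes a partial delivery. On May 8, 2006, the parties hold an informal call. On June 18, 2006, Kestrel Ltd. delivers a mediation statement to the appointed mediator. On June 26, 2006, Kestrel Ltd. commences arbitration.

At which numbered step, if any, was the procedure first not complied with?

Step 7

Step 1: 45 days after February 10, 2006 (when the breach is discovered) is March 27, 2006; completed March 26, 2006, before the deadline.
Step 2: 15 days after March 26, 2006 (when the default notice is delivered) is April 10, 2006; March 27, 2006 is within that limit.
Step 3: 69 days after April 9, 2006 (end of the 13-day response period, which began when the itemised statement is provided on March 27, 2006) is June 17, 2006; completed April 10, 2006, before the deadline.
Step 4: 7 days after April 10, 2006 (when the final cure demand is issued) is April 17, 2006; April 11, 2006 is within that limit.
Step 5: the window is 14–78 days after March 27, 2006 (when the itemised statement is provided), so April 10, 2006 through June 13, 2006; done April 12, 2006 — within the window.
Step 6: 90 days after April 12, 2006 (when the dispute is referred to mediation) is July 11, 2006; June 18, 2006 is within that limit.
Step 7: 5 days after June 18, 2006 (when the mediation statement is delivered) is June 23, 2006; not done until June 26, 2006, 3 days after the deadline.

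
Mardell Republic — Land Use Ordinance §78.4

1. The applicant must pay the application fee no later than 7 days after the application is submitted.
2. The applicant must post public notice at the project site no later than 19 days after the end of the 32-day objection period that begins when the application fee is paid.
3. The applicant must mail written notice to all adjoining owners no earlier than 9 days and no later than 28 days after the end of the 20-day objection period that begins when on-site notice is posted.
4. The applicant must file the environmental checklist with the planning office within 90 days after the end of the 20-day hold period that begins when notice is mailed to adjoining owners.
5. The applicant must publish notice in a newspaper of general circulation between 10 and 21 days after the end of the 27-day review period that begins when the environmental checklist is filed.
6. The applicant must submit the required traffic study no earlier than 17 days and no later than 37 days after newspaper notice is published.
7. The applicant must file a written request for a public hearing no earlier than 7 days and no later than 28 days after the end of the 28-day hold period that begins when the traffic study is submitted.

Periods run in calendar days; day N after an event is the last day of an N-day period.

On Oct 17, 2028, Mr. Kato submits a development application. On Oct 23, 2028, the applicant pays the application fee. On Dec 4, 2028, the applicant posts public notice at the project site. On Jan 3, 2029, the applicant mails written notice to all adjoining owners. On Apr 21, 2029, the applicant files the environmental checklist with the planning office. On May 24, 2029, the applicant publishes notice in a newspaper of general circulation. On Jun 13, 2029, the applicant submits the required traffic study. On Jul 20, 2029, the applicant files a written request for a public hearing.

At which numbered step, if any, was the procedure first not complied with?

Step 5

Step 1: 7 days after Oct 17, 2028 (when the application is submitted) is Oct 24, 2028; done Oct 23, 2028 — timely.
Step 2: 19 days after Nov 24, 2028 (end of the 32-day objection period, which began when the application fee is paid on Oct 23, 2028) is Dec 13, 2028; done Dec 4, 2028 — timely.
Step 3: the window is 9–28 days after Dec 24, 2028 (end of the 20-day objection period, which began when on-site notice is posted on Dec 4, 2028), so Jan 2, 2029 through Jan 21, 2029; done Jan 3, 2029 — within the window.
Step 4: 90 days after Jan 23, 2029 (end of the 20-day hold period, which began when notice is mailed to adjoining owners on Jan 3, 2029) is Apr 23, 2029; done Apr 21, 2029 — timely.
Step 5: the window is 10–21 days after May 18, 2029 (end of the 27-day review period, which began when the environmental checklist is filed on Apr 21, 2029), so May 28, 2029 through Jun 8, 2029; May 24, 2029 is 4 days too early.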